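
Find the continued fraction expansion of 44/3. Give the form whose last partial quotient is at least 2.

[14; 1, 2]

44 = 14×3 + 2
3 = 1×2 + 1
2 = 2×1 + 0  (stop)
So 44/3 = [14; 1, 2].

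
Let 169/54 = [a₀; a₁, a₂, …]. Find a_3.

2

169 = 3·54 + 7   →  a_0 = 3
54 = 7·7 + 5   →  a_1 = 7
7 = 1·5 + 2   →  a_2 = 1
5 = 2·2 + 1   →  a_3 = 2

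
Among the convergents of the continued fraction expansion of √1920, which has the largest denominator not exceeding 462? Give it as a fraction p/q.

10341/236

√1920 = [43; 1, 4, 2, 21, 2, 4, 1, 86, …] (period length 8).
Convergents:
  p_0/q_0 = 43/1
  p_1/q_1 = 44/1
  p_2/q_2 = 219/5
  p_3/q_3 = 482/11
  p_4/q_4 = 10341/236
  p_5/q_5 = 21164/483
q_4 = 236 ≤ 462 < 483 = q_5, so the answer is 10341/236.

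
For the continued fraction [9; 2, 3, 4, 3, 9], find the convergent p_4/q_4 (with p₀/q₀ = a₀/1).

Using pₖ = aₖpₖ₋₁ + pₖ₋₂, qₖ = aₖqₖ₋₁ + qₖ₋₂ (with p₋₁=1, p₋₂=0, q₋₁=0, q₋₂=1):
  k=0: a=9, p=9, q=1
  k=1: a=2, p=19, q=2
  k=2: a=3, p=66, q=7
  k=3: a=4, p=283, q=30
  k=4: a=3, p=915, q=97

915/97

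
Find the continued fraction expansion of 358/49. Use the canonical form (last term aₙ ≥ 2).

358 = 7*49 + 15
49 = 3*15 + 4
15 = 3*4 + 3
4 = 1*3 + 1
3 = 3*1 + 0  (stop)
So 358/49 = [7; 3, 3, 1, 3].

[7; 3, 3, 1, 3]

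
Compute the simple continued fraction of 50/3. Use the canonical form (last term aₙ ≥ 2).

[16; 1, 2]

50 = 16·3 + 2
3 = 1·2 + 1
2 = 2·1 + 0  (stop)
So 50/3 = [16; 1, 2].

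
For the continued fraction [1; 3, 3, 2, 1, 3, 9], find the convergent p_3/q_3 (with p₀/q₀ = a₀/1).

30/23

Using pₖ = aₖpₖ₋₁ + pₖ₋₂, qₖ = aₖqₖ₋₁ + qₖ₋₂ (with p₋₁=1, p₋₂=0, q₋₁=0, q₋₂=1):
  k=0: a=1, p=1, q=1
  k=1: a=3, p=4, q=3
  k=2: a=3, p=13, q=10
  k=3: a=2, p=30, q=23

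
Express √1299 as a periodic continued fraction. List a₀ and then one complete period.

[36; 24, 72]

a₀ = ⌊√1299⌋ = 36.
With m₀=0, d₀=1 and mₖ₊₁ = dₖaₖ − mₖ, dₖ₊₁ = (n − mₖ₊₁²)/dₖ, aₖ₊₁ = ⌊(a₀+mₖ₊₁)/dₖ₊₁⌋:
  k=1: m=36, d=3, a=24
  k=2: m=36, d=1, a=72
d=1 and a=2a₀=72 at k=2, so the next step gives (m, d) = (36, 3) again — its k=1 value — and the period has length 2.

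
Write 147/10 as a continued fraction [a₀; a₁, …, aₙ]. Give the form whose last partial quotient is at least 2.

147 = 14×10 + 7
10 = 1×7 + 3
7 = 2×3 + 1
3 = 3×1 + 0  (stop)
So 147/10 = [14; 1, 2, 3].

[14; 1, 2, 3]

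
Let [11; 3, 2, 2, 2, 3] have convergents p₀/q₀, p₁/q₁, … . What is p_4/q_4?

463/41

Using pₖ = aₖpₖ₋₁ + pₖ₋₂, qₖ = aₖqₖ₋₁ + qₖ₋₂ (with p₋₁=1, p₋₂=0, q₋₁=0, q₋₂=1):
  k=0: a=11, p=11, q=1
  k=1: a=3, p=34, q=3
  k=2: a=2, p=79, q=7
  k=3: a=2, p=192, q=17
  k=4: a=2, p=463, q=41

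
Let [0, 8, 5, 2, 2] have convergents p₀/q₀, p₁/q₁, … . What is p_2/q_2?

Using pₖ = aₖpₖ₋₁ + pₖ₋₂, qₖ = aₖqₖ₋₁ + qₖ₋₂ (with p₋₁=1, p₋₂=0, q₋₁=0, q₋₂=1):
  k=0: a=0, p=0, q=1
  k=1: a=8, p=1, q=8
  k=2: a=5, p=5, q=41

5/41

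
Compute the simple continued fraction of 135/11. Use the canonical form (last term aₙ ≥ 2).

[12; 3, 1, 2]

135 = 12·11 + 3
11 = 3·3 + 2
3 = 1·2 + 1
2 = 2·1 + 0  (stop)
So 135/11 = [12; 3, 1, 2].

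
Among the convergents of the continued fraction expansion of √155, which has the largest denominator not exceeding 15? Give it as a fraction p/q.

112/9

√155 = [12; 2, 4, 2, 24, …] (period length 4).
Convergents:
  p_0/q_0 = 12/1
  p_1/q_1 = 25/2
  p_2/q_2 = 112/9
  p_3/q_3 = 249/20
q_2 = 9 ≤ 15 < 20 = q_3, so the answer is 112/9.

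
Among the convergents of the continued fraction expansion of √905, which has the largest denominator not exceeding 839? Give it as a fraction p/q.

21690/721

√905 = [30; 12, 60, …] (period length 2).
Convergents:
  p_0/q_0 = 30/1
  p_1/q_1 = 361/12
  p_2/q_2 = 21690/721
  p_3/q_3 = 260641/8664
q_2 = 721 ≤ 839 < 8664 = q_3, so the answer is 21690/721.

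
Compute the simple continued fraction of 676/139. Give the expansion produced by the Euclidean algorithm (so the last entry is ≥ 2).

[4; 1, 6, 3, 6]

676 = 4×139 + 120
139 = 1×120 + 19
120 = 6×19 + 6
19 = 3×6 + 1
6 = 6×1 + 0  (stop)
So 676/139 = [4; 1, 6, 3, 6].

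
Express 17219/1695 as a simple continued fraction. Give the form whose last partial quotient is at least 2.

[10; 6, 3, 3, 8, 1, 2]

17219 = 10×1695 + 269
1695 = 6×269 + 81
269 = 3×81 + 26
81 = 3×26 + 3
26 = 8×3 + 2
3 = 1×2 + 1
2 = 2×1 + 0  (stop)
So 17219/1695 = [10; 6, 3, 3, 8, 1, 2].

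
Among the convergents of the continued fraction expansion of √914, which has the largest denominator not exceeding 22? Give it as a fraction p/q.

√914 = [30; 4, 3, 3, 4, 60, …] (period length 5).
Convergents:
  p_0/q_0 = 30/1
  p_1/q_1 = 121/4
  p_2/q_2 = 393/13
  p_3/q_3 = 1300/43
q_2 = 13 ≤ 22 < 43 = q_3, so the answer is 393/13.

393/13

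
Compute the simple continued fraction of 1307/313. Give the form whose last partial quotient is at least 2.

1307 = 4·313 + 55
313 = 5·55 + 38
55 = 1·38 + 17
38 = 2·17 + 4
17 = 4·4 + 1
4 = 4·1 + 0  (stop)
So 1307/313 = [4; 5, 1, 2, 4, 4].

[4; 5, 1, 2, 4, 4]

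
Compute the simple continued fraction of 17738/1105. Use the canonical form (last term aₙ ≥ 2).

17738 = 16·1105 + 58
1105 = 19·58 + 3
58 = 19·3 + 1
3 = 3·1 + 0  (stop)
So 17738/1105 = [16; 19, 19, 3].

[16; 19, 19, 3]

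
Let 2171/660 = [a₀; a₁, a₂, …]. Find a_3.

2171 = 3·660 + 191   →  a_0 = 3
660 = 3·191 + 87   →  a_1 = 3
191 = 2·87 + 17   →  a_2 = 2
87 = 5·17 + 2   →  a_3 = 5

5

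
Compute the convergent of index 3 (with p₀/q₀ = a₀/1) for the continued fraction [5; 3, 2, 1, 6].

Using pₖ = aₖpₖ₋₁ + pₖ₋₂, qₖ = aₖqₖ₋₁ + qₖ₋₂ (with p₋₁=1, p₋₂=0, q₋₁=0, q₋₂=1):
  k=0: a=5, p=5, q=1
  k=1: a=3, p=16, q=3
  k=2: a=2, p=37, q=7
  k=3: a=1, p=53, q=10

53/10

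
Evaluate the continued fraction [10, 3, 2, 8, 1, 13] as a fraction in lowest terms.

Fold from the inside: start with 13/1.
  1 + 1/13 = 14/13
  8 + 13/14 = 125/14
  2 + 14/125 = 264/125
  3 + 125/264 = 917/264
  10 + 264/917 = 9434/917

9434/917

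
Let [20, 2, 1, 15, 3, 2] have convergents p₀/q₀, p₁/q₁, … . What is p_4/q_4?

Using pₖ = aₖpₖ₋₁ + pₖ₋₂, qₖ = aₖqₖ₋₁ + qₖ₋₂ (with p₋₁=1, p₋₂=0, q₋₁=0, q₋₂=1):
  k=0: a=20, p=20, q=1
  k=1: a=2, p=41, q=2
  k=2: a=1, p=61, q=3
  k=3: a=15, p=956, q=47
  k=4: a=3, p=2929, q=144

2929/144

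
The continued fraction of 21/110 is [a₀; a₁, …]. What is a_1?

21 = 0·110 + 21   →  a_0 = 0
110 = 5·21 + 5   →  a_1 = 5

5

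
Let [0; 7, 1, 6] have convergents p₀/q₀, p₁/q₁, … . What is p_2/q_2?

1/8

Using pₖ = aₖpₖ₋₁ + pₖ₋₂, qₖ = aₖqₖ₋₁ + qₖ₋₂ (with p₋₁=1, p₋₂=0, q₋₁=0, q₋₂=1):
  k=0: a=0, p=0, q=1
  k=1: a=7, p=1, q=7
  k=2: a=1, p=1, q=8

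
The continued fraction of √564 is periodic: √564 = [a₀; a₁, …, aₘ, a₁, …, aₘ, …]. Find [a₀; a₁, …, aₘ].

[23; 1, 2, 1, 46]

a₀ = ⌊√564⌋ = 23.
With m₀=0, d₀=1 and mₖ₊₁ = dₖaₖ − mₖ, dₖ₊₁ = (n − mₖ₊₁²)/dₖ, aₖ₊₁ = ⌊(a₀+mₖ₊₁)/dₖ₊₁⌋:
  k=1: m=23, d=35, a=1
  k=2: m=12, d=12, a=2
  k=3: m=12, d=35, a=1
  k=4: m=23, d=1, a=46
d=1 and a=2a₀=46 at k=4, so the next step gives (m, d) = (23, 35) again — its k=1 value — and the period has length 4.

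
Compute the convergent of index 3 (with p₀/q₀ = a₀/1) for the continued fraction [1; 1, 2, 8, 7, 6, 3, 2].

42/25

Using pₖ = aₖpₖ₋₁ + pₖ₋₂, qₖ = aₖqₖ₋₁ + qₖ₋₂ (with p₋₁=1, p₋₂=0, q₋₁=0, q₋₂=1):
  k=0: a=1, p=1, q=1
  k=1: a=1, p=2, q=1
  k=2: a=2, p=5, q=3
  k=3: a=8, p=42, q=25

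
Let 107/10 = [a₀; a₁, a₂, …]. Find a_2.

107 = 10·10 + 7   →  a_0 = 10
10 = 1·7 + 3   →  a_1 = 1
7 = 2·3 + 1   →  a_2 = 2

2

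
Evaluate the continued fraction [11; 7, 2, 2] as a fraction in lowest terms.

412/37

Fold from the inside: start with 2/1.
  2 + 1/2 = 5/2
  7 + 2/5 = 37/5
  11 + 5/37 = 412/37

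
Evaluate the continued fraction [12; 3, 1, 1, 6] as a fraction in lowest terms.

565/46

Using pₖ = aₖpₖ₋₁ + pₖ₋₂ and qₖ = aₖqₖ₋₁ + qₖ₋₂:
  k=0: a=12, p=12, q=1
  k=1: a=3, p=37, q=3
  k=2: a=1, p=49, q=4
  k=3: a=1, p=86, q=7
  k=4: a=6, p=565, q=46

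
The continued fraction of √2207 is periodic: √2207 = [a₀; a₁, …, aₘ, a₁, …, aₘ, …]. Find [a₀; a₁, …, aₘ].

[46; 1, 45, 1, 92]

a₀ = ⌊√2207⌋ = 46.
With m₀=0, d₀=1 and mₖ₊₁ = dₖaₖ − mₖ, dₖ₊₁ = (n − mₖ₊₁²)/dₖ, aₖ₊₁ = ⌊(a₀+mₖ₊₁)/dₖ₊₁⌋:
  k=1: m=46, d=91, a=1
  k=2: m=45, d=2, a=45
  k=3: m=45, d=91, a=1
  k=4: m=46, d=1, a=92
d=1 and a=2a₀=92 at k=4, so the next step gives (m, d) = (46, 91) again — its k=1 value — and the period has length 4.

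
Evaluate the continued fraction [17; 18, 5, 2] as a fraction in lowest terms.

Fold from the inside: start with 2/1.
  5 + 1/2 = 11/2
  18 + 2/11 = 200/11
  17 + 11/200 = 3411/200

3411/200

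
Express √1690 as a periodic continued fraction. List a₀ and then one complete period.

a₀ = ⌊√1690⌋ = 41.
With m₀=0, d₀=1 and mₖ₊₁ = dₖaₖ − mₖ, dₖ₊₁ = (n − mₖ₊₁²)/dₖ, aₖ₊₁ = ⌊(a₀+mₖ₊₁)/dₖ₊₁⌋:
  k=1: m=41, d=9, a=9
  k=2: m=40, d=10, a=8
  k=3: m=40, d=9, a=9
  k=4: m=41, d=1, a=82
d=1 and a=2a₀=82 at k=4, so the next step gives (m, d) = (41, 9) again — its k=1 value — and the period has length 4.

[41; 9, 8, 9, 82]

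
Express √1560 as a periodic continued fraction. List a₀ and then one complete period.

a₀ = ⌊√1560⌋ = 39.
With m₀=0, d₀=1 and mₖ₊₁ = dₖaₖ − mₖ, dₖ₊₁ = (n − mₖ₊₁²)/dₖ, aₖ₊₁ = ⌊(a₀+mₖ₊₁)/dₖ₊₁⌋:
  k=1: m=39, d=39, a=2
  k=2: m=39, d=1, a=78
d=1 and a=2a₀=78 at k=2, so the next step gives (m, d) = (39, 39) again — its k=1 value — and the period has length 2.

[39; 2, 78]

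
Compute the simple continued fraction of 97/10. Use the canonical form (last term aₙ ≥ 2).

97 = 9·10 + 7
10 = 1·7 + 3
7 = 2·3 + 1
3 = 3·1 + 0  (stop)
So 97/10 = [9; 1, 2, 3].

[9; 1, 2, 3]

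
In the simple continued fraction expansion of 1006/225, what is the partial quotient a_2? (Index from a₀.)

8

1006 = 4·225 + 106   →  a_0 = 4
225 = 2·106 + 13   →  a_1 = 2
106 = 8·13 + 2   →  a_2 = 8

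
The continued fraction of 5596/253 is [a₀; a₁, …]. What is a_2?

2

5596 = 22·253 + 30   →  a_0 = 22
253 = 8·30 + 13   →  a_1 = 8
30 = 2·13 + 4   →  a_2 = 2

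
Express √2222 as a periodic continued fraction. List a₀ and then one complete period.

[47; 7, 4, 7, 94]

a₀ = ⌊√2222⌋ = 47.
With m₀=0, d₀=1 and mₖ₊₁ = dₖaₖ − mₖ, dₖ₊₁ = (n − mₖ₊₁²)/dₖ, aₖ₊₁ = ⌊(a₀+mₖ₊₁)/dₖ₊₁⌋:
  k=1: m=47, d=13, a=7
  k=2: m=44, d=22, a=4
  k=3: m=44, d=13, a=7
  k=4: m=47, d=1, a=94
d=1 and a=2a₀=94 at k=4, so the next step gives (m, d) = (47, 13) again — its k=1 value — and the period has length 4.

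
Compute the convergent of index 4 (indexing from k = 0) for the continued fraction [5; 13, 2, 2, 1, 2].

Using pₖ = aₖpₖ₋₁ + pₖ₋₂, qₖ = aₖqₖ₋₁ + qₖ₋₂ (with p₋₁=1, p₋₂=0, q₋₁=0, q₋₂=1):
  k=0: a=5, p=5, q=1
  k=1: a=13, p=66, q=13
  k=2: a=2, p=137, q=27
  k=3: a=2, p=340, q=67
  k=4: a=1, p=477, q=94

477/94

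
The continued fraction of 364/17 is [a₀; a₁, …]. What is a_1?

364 = 21·17 + 7   →  a_0 = 21
17 = 2·7 + 3   →  a_1 = 2

2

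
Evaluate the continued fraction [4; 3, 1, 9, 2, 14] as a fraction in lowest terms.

Using pₖ = aₖpₖ₋₁ + pₖ₋₂ and qₖ = aₖqₖ₋₁ + qₖ₋₂:
  k=0: a=4, p=4, q=1
  k=1: a=3, p=13, q=3
  k=2: a=1, p=17, q=4
  k=3: a=9, p=166, q=39
  k=4: a=2, p=349, q=82
  k=5: a=14, p=5052, q=1187

5052/1187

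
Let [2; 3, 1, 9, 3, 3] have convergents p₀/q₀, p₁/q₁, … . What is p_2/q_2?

9/4

Using pₖ = aₖpₖ₋₁ + pₖ₋₂, qₖ = aₖqₖ₋₁ + qₖ₋₂ (with p₋₁=1, p₋₂=0, q₋₁=0, q₋₂=1):
  k=0: a=2, p=2, q=1
  k=1: a=3, p=7, q=3
  k=2: a=1, p=9, q=4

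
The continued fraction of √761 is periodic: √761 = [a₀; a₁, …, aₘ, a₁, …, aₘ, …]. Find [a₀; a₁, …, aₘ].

a₀ = ⌊√761⌋ = 27.
With m₀=0, d₀=1 and mₖ₊₁ = dₖaₖ − mₖ, dₖ₊₁ = (n − mₖ₊₁²)/dₖ, aₖ₊₁ = ⌊(a₀+mₖ₊₁)/dₖ₊₁⌋:
  k=1: m=27, d=32, a=1
  k=2: m=5, d=23, a=1
  k=3: m=18, d=19, a=2
  k=4: m=20, d=19, a=2
  k=5: m=18, d=23, a=1
  k=6: m=5, d=32, a=1
  k=7: m=27, d=1, a=54
d=1 and a=2a₀=54 at k=7, so the next step gives (m, d) = (27, 32) again — its k=1 value — and the period has length 7.

[27; 1, 1, 2, 2, 1, 1, 54]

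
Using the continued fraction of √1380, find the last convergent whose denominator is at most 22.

√1380 = [37; 6, 1, 2, 1, 6, 74, …] (period length 6).
Convergents:
  p_0/q_0 = 37/1
  p_1/q_1 = 223/6
  p_2/q_2 = 260/7
  p_3/q_3 = 743/20
  p_4/q_4 = 1003/27
q_3 = 20 ≤ 22 < 27 = q_4, so the answer is 743/20.

743/20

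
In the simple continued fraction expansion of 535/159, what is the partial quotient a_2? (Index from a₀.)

535 = 3·159 + 58   →  a_0 = 3
159 = 2·58 + 43   →  a_1 = 2
58 = 1·43 + 15   →  a_2 = 1

1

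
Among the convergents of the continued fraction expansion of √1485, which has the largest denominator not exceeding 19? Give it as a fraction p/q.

√1485 = [38; 1, 1, 6, 1, 1, 76, …] (period length 6).
Convergents:
  p_0/q_0 = 38/1
  p_1/q_1 = 39/1
  p_2/q_2 = 77/2
  p_3/q_3 = 501/13
  p_4/q_4 = 578/15
  p_5/q_5 = 1079/28
q_4 = 15 ≤ 19 < 28 = q_5, so the answer is 578/15.

578/15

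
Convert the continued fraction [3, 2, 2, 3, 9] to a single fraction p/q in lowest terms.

Using pₖ = aₖpₖ₋₁ + pₖ₋₂ and qₖ = aₖqₖ₋₁ + qₖ₋₂:
  k=0: a=3, p=3, q=1
  k=1: a=2, p=7, q=2
  k=2: a=2, p=17, q=5
  k=3: a=3, p=58, q=17
  k=4: a=9, p=539, q=158

539/158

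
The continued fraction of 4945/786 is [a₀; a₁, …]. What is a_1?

3

4945 = 6·786 + 229   →  a_0 = 6
786 = 3·229 + 99   →  a_1 = 3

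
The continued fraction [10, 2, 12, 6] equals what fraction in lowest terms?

Using pₖ = aₖpₖ₋₁ + pₖ₋₂ and qₖ = aₖqₖ₋₁ + qₖ₋₂:
  k=0: a=10, p=10, q=1
  k=1: a=2, p=21, q=2
  k=2: a=12, p=262, q=25
  k=3: a=6, p=1593, q=152

1593/152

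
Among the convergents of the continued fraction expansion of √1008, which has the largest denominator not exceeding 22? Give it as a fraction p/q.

√1008 = [31; 1, 2, 1, 62, …] (period length 4).
Convergents:
  p_0/q_0 = 31/1
  p_1/q_1 = 32/1
  p_2/q_2 = 95/3
  p_3/q_3 = 127/4
  p_4/q_4 = 7969/251
q_3 = 4 ≤ 22 < 251 = q_4, so the answer is 127/4.

127/4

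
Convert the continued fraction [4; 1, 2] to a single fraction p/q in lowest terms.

Using pₖ = aₖpₖ₋₁ + pₖ₋₂ and qₖ = aₖqₖ₋₁ + qₖ₋₂:
  k=0: a=4, p=4, q=1
  k=1: a=1, p=5, q=1
  k=2: a=2, p=14, q=3

14/3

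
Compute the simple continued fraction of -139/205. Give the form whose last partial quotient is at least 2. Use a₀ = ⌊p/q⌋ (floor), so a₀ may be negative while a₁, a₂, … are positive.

-139 = -1×205 + 66
205 = 3×66 + 7
66 = 9×7 + 3
7 = 2×3 + 1
3 = 3×1 + 0  (stop)
So -139/205 = [-1; 3, 9, 2, 3].

[-1; 3, 9, 2, 3]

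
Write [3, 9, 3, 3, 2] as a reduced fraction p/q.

Fold from the inside: start with 2/1.
  3 + 1/2 = 7/2
  3 + 2/7 = 23/7
  9 + 7/23 = 214/23
  3 + 23/214 = 665/214

665/214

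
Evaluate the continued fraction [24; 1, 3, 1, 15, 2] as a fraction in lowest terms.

4042/163

Using pₖ = aₖpₖ₋₁ + pₖ₋₂ and qₖ = aₖqₖ₋₁ + qₖ₋₂:
  k=0: a=24, p=24, q=1
  k=1: a=1, p=25, q=1
  k=2: a=3, p=99, q=4
  k=3: a=1, p=124, q=5
  k=4: a=15, p=1959, q=79
  k=5: a=2, p=4042, q=163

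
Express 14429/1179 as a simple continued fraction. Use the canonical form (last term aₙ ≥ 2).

[12; 4, 5, 9, 6]

14429 = 12*1179 + 281
1179 = 4*281 + 55
281 = 5*55 + 6
55 = 9*6 + 1
6 = 6*1 + 0  (stop)
So 14429/1179 = [12; 4, 5, 9, 6].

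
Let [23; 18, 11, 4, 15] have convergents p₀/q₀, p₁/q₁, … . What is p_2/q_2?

Using pₖ = aₖpₖ₋₁ + pₖ₋₂, qₖ = aₖqₖ₋₁ + qₖ₋₂ (with p₋₁=1, p₋₂=0, q₋₁=0, q₋₂=1):
  k=0: a=23, p=23, q=1
  k=1: a=18, p=415, q=18
  k=2: a=11, p=4588, q=199

4588/199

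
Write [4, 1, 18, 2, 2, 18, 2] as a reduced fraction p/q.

Using pₖ = aₖpₖ₋₁ + pₖ₋₂ and qₖ = aₖqₖ₋₁ + qₖ₋₂:
  k=0: a=4, p=4, q=1
  k=1: a=1, p=5, q=1
  k=2: a=18, p=94, q=19
  k=3: a=2, p=193, q=39
  k=4: a=2, p=480, q=97
  k=5: a=18, p=8833, q=1785
  k=6: a=2, p=18146, q=3667

18146/3667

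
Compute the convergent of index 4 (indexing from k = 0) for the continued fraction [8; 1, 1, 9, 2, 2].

341/40

Using pₖ = aₖpₖ₋₁ + pₖ₋₂, qₖ = aₖqₖ₋₁ + qₖ₋₂ (with p₋₁=1, p₋₂=0, q₋₁=0, q₋₂=1):
  k=0: a=8, p=8, q=1
  k=1: a=1, p=9, q=1
  k=2: a=1, p=17, q=2
  k=3: a=9, p=162, q=19
  k=4: a=2, p=341, q=40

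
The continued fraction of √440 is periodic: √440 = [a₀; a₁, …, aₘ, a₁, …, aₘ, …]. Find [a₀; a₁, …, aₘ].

a₀ = ⌊√440⌋ = 20.

[20; 1, 40]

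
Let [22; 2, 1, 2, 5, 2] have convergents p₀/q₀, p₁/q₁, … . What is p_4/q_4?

962/43

Using pₖ = aₖpₖ₋₁ + pₖ₋₂, qₖ = aₖqₖ₋₁ + qₖ₋₂ (with p₋₁=1, p₋₂=0, q₋₁=0, q₋₂=1):
  k=0: a=22, p=22, q=1
  k=1: a=2, p=45, q=2
  k=2: a=1, p=67, q=3
  k=3: a=2, p=179, q=8
  k=4: a=5, p=962, q=43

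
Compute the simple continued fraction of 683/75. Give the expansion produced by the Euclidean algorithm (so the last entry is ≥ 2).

[9; 9, 2, 1, 2]

683 = 9*75 + 8
75 = 9*8 + 3
8 = 2*3 + 2
3 = 1*2 + 1
2 = 2*1 + 0  (stop)
So 683/75 = [9; 9, 2, 1, 2].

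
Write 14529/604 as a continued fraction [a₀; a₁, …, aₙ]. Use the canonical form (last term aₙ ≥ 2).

[24; 18, 3, 3, 3]

14529 = 24*604 + 33
604 = 18*33 + 10
33 = 3*10 + 3
10 = 3*3 + 1
3 = 3*1 + 0  (stop)
So 14529/604 = [24; 18, 3, 3, 3].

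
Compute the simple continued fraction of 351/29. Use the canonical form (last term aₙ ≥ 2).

[12; 9, 1, 2]

351 = 12×29 + 3
29 = 9×3 + 2
3 = 1×2 + 1
2 = 2×1 + 0  (stop)
So 351/29 = [12; 9, 1, 2].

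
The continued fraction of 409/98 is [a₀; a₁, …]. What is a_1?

409 = 4·98 + 17   →  a_0 = 4
98 = 5·17 + 13   →  a_1 = 5

5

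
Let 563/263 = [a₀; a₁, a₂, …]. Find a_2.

9

563 = 2·263 + 37   →  a_0 = 2
263 = 7·37 + 4   →  a_1 = 7
37 = 9·4 + 1   →  a_2 = 9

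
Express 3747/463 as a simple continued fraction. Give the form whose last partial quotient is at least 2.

[8; 10, 1, 3, 3, 3]

3747 = 8*463 + 43
463 = 10*43 + 33
43 = 1*33 + 10
33 = 3*10 + 3
10 = 3*3 + 1
3 = 3*1 + 0  (stop)
So 3747/463 = [8; 10, 1, 3, 3, 3].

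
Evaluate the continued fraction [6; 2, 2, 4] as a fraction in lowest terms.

141/22

Fold from the inside: start with 4/1.
  2 + 1/4 = 9/4
  2 + 4/9 = 22/9
  6 + 9/22 = 141/22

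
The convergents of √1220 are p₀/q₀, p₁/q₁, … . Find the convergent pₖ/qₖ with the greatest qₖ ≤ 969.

√1220 = [34; 1, 12, 1, 68, …] (period length 4).
Convergents:
  p_0/q_0 = 34/1
  p_1/q_1 = 35/1
  p_2/q_2 = 454/13
  p_3/q_3 = 489/14
  p_4/q_4 = 33706/965
  p_5/q_5 = 34195/979
q_4 = 965 ≤ 969 < 979 = q_5, so the answer is 33706/965.

33706/965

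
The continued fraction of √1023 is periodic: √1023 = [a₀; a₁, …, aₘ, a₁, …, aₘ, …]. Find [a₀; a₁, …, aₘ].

a₀ = ⌊√1023⌋ = 31.
With m₀=0, d₀=1 and mₖ₊₁ = dₖaₖ − mₖ, dₖ₊₁ = (n − mₖ₊₁²)/dₖ, aₖ₊₁ = ⌊(a₀+mₖ₊₁)/dₖ₊₁⌋:
  k=1: m=31, d=62, a=1
  k=2: m=31, d=1, a=62
d=1 and a=2a₀=62 at k=2, so the next step gives (m, d) = (31, 62) again — its k=1 value — and the period has length 2.

[31; 1, 62]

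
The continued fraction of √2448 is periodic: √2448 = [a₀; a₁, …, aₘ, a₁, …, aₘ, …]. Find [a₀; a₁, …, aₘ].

a₀ = ⌊√2448⌋ = 49.

[49; 2, 10, 2, 98]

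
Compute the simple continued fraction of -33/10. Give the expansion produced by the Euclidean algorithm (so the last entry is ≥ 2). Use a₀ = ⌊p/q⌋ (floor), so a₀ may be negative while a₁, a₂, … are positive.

[-4; 1, 2, 3]

-33 = -4*10 + 7
10 = 1*7 + 3
7 = 2*3 + 1
3 = 3*1 + 0  (stop)
So -33/10 = [-4; 1, 2, 3].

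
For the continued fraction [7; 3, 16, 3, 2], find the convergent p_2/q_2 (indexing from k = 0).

359/49

Using pₖ = aₖpₖ₋₁ + pₖ₋₂, qₖ = aₖqₖ₋₁ + qₖ₋₂ (with p₋₁=1, p₋₂=0, q₋₁=0, q₋₂=1):
  k=0: a=7, p=7, q=1
  k=1: a=3, p=22, q=3
  k=2: a=16, p=359, q=49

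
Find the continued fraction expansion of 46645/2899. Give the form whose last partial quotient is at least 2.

[16; 11, 9, 3, 9]

46645 = 16·2899 + 261
2899 = 11·261 + 28
261 = 9·28 + 9
28 = 3·9 + 1
9 = 9·1 + 0  (stop)
So 46645/2899 = [16; 11, 9, 3, 9].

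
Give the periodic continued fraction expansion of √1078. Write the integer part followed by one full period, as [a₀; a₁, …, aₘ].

a₀ = ⌊√1078⌋ = 32.
With m₀=0, d₀=1 and mₖ₊₁ = dₖaₖ − mₖ, dₖ₊₁ = (n − mₖ₊₁²)/dₖ, aₖ₊₁ = ⌊(a₀+mₖ₊₁)/dₖ₊₁⌋:
  k=1: m=32, d=54, a=1
  k=2: m=22, d=11, a=4
  k=3: m=22, d=54, a=1
  k=4: m=32, d=1, a=64
d=1 and a=2a₀=64 at k=4, so the next step gives (m, d) = (32, 54) again — its k=1 value — and the period has length 4.

[32; 1, 4, 1, 64]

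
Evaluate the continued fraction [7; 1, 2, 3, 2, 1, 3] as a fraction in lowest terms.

Using pₖ = aₖpₖ₋₁ + pₖ₋₂ and qₖ = aₖqₖ₋₁ + qₖ₋₂:
  k=0: a=7, p=7, q=1
  k=1: a=1, p=8, q=1
  k=2: a=2, p=23, q=3
  k=3: a=3, p=77, q=10
  k=4: a=2, p=177, q=23
  k=5: a=1, p=254, q=33
  k=6: a=3, p=939, q=122

939/122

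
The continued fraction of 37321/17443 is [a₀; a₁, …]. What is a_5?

37321 = 2·17443 + 2435   →  a_0 = 2
17443 = 7·2435 + 398   →  a_1 = 7
2435 = 6·398 + 47   →  a_2 = 6
398 = 8·47 + 22   →  a_3 = 8
47 = 2·22 + 3   →  a_4 = 2
22 = 7·3 + 1   →  a_5 = 7

7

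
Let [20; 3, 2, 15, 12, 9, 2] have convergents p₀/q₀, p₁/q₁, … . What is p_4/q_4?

Using pₖ = aₖpₖ₋₁ + pₖ₋₂, qₖ = aₖqₖ₋₁ + qₖ₋₂ (with p₋₁=1, p₋₂=0, q₋₁=0, q₋₂=1):
  k=0: a=20, p=20, q=1
  k=1: a=3, p=61, q=3
  k=2: a=2, p=142, q=7
  k=3: a=15, p=2191, q=108
  k=4: a=12, p=26434, q=1303

26434/1303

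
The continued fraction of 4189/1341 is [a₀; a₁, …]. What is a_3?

4189 = 3·1341 + 166   →  a_0 = 3
1341 = 8·166 + 13   →  a_1 = 8
166 = 12·13 + 10   →  a_2 = 12
13 = 1·10 + 3   →  a_3 = 1

1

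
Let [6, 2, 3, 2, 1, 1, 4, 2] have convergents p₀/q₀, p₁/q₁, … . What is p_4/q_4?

148/23

Using pₖ = aₖpₖ₋₁ + pₖ₋₂, qₖ = aₖqₖ₋₁ + qₖ₋₂ (with p₋₁=1, p₋₂=0, q₋₁=0, q₋₂=1):
  k=0: a=6, p=6, q=1
  k=1: a=2, p=13, q=2
  k=2: a=3, p=45, q=7
  k=3: a=2, p=103, q=16
  k=4: a=1, p=148, q=23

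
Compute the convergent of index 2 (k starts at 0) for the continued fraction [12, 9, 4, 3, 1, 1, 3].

Using pₖ = aₖpₖ₋₁ + pₖ₋₂, qₖ = aₖqₖ₋₁ + qₖ₋₂ (with p₋₁=1, p₋₂=0, q₋₁=0, q₋₂=1):
  k=0: a=12, p=12, q=1
  k=1: a=9, p=109, q=9
  k=2: a=4, p=448, q=37

448/37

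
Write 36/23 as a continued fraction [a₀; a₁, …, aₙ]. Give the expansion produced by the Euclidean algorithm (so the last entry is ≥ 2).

[1; 1, 1, 3, 3]

36 = 1*23 + 13
23 = 1*13 + 10
13 = 1*10 + 3
10 = 3*3 + 1
3 = 3*1 + 0  (stop)
So 36/23 = [1; 1, 1, 3, 3].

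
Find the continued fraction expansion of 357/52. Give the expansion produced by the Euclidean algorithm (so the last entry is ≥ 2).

357 = 6×52 + 45
52 = 1×45 + 7
45 = 6×7 + 3
7 = 2×3 + 1
3 = 3×1 + 0  (stop)
So 357/52 = [6; 1, 6, 2, 3].

[6; 1, 6, 2, 3]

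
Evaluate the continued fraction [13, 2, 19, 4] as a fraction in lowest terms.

Fold from the inside: start with 4/1.
  19 + 1/4 = 77/4
  2 + 4/77 = 158/77
  13 + 77/158 = 2131/158

2131/158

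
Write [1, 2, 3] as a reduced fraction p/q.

10/7

Fold from the inside: start with 3/1.
  2 + 1/3 = 7/3
  1 + 3/7 = 10/7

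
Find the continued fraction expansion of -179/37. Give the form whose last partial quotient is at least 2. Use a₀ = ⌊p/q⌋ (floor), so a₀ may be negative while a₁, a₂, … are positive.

-179 = -5·37 + 6
37 = 6·6 + 1
6 = 6·1 + 0  (stop)
So -179/37 = [-5; 6, 6].

[-5; 6, 6]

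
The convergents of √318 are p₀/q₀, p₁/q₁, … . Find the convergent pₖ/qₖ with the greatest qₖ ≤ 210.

3727/209

√318 = [17; 1, 4, 1, 34, …] (period length 4).
Convergents:
  p_0/q_0 = 17/1
  p_1/q_1 = 18/1
  p_2/q_2 = 89/5
  p_3/q_3 = 107/6
  p_4/q_4 = 3727/209
  p_5/q_5 = 3834/215
q_4 = 209 ≤ 210 < 215 = q_5, so the answer is 3727/209.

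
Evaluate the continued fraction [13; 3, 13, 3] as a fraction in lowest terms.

1639/123

Using pₖ = aₖpₖ₋₁ + pₖ₋₂ and qₖ = aₖqₖ₋₁ + qₖ₋₂:
  k=0: a=13, p=13, q=1
  k=1: a=3, p=40, q=3
  k=2: a=13, p=533, q=40
  k=3: a=3, p=1639, q=123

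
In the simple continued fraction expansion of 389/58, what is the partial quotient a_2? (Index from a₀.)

389 = 6·58 + 41   →  a_0 = 6
58 = 1·41 + 17   →  a_1 = 1
41 = 2·17 + 7   →  a_2 = 2

2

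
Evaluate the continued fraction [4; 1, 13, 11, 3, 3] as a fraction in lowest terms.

Fold from the inside: start with 3/1.
  3 + 1/3 = 10/3
  11 + 3/10 = 113/10
  13 + 10/113 = 1479/113
  1 + 113/1479 = 1592/1479
  4 + 1479/1592 = 7847/1592

7847/1592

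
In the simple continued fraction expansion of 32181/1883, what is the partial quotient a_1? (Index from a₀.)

11

32181 = 17·1883 + 170   →  a_0 = 17
1883 = 11·170 + 13   →  a_1 = 11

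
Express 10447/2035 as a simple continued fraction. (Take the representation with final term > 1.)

10447 = 5·2035 + 272
2035 = 7·272 + 131
272 = 2·131 + 10
131 = 13·10 + 1
10 = 10·1 + 0  (stop)
So 10447/2035 = [5; 7, 2, 13, 10].

[5; 7, 2, 13, 10]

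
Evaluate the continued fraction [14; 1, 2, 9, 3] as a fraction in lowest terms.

Using pₖ = aₖpₖ₋₁ + pₖ₋₂ and qₖ = aₖqₖ₋₁ + qₖ₋₂:
  k=0: a=14, p=14, q=1
  k=1: a=1, p=15, q=1
  k=2: a=2, p=44, q=3
  k=3: a=9, p=411, q=28
  k=4: a=3, p=1277, q=87

1277/87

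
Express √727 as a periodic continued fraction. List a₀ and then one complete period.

a₀ = ⌊√727⌋ = 26.
With m₀=0, d₀=1 and mₖ₊₁ = dₖaₖ − mₖ, dₖ₊₁ = (n − mₖ₊₁²)/dₖ, aₖ₊₁ = ⌊(a₀+mₖ₊₁)/dₖ₊₁⌋:
  k=1: m=26, d=51, a=1
  k=2: m=25, d=2, a=25
  k=3: m=25, d=51, a=1
  k=4: m=26, d=1, a=52
d=1 and a=2a₀=52 at k=4, so the next step gives (m, d) = (26, 51) again — its k=1 value — and the period has length 4.

[26; 1, 25, 1, 52]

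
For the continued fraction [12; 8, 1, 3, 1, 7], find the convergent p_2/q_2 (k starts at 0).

Using pₖ = aₖpₖ₋₁ + pₖ₋₂, qₖ = aₖqₖ₋₁ + qₖ₋₂ (with p₋₁=1, p₋₂=0, q₋₁=0, q₋₂=1):
  k=0: a=12, p=12, q=1
  k=1: a=8, p=97, q=8
  k=2: a=1, p=109, q=9

109/9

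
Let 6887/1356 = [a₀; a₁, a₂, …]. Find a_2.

1

6887 = 5·1356 + 107   →  a_0 = 5
1356 = 12·107 + 72   →  a_1 = 12
107 = 1·72 + 35   →  a_2 = 1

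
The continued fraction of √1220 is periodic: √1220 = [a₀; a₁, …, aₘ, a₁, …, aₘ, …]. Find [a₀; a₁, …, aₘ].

[34; 1, 12, 1, 68]

a₀ = ⌊√1220⌋ = 34.
With m₀=0, d₀=1 and mₖ₊₁ = dₖaₖ − mₖ, dₖ₊₁ = (n − mₖ₊₁²)/dₖ, aₖ₊₁ = ⌊(a₀+mₖ₊₁)/dₖ₊₁⌋:
  k=1: m=34, d=64, a=1
  k=2: m=30, d=5, a=12
  k=3: m=30, d=64, a=1
  k=4: m=34, d=1, a=68
d=1 and a=2a₀=68 at k=4, so the next step gives (m, d) = (34, 64) again — its k=1 value — and the period has length 4.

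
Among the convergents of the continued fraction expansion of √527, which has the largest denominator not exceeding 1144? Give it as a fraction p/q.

√527 = [22; 1, 21, 1, 44, …] (period length 4).
Convergents:
  p_0/q_0 = 22/1
  p_1/q_1 = 23/1
  p_2/q_2 = 505/22
  p_3/q_3 = 528/23
  p_4/q_4 = 23737/1034
  p_5/q_5 = 24265/1057
  p_6/q_6 = 533302/23231
q_5 = 1057 ≤ 1144 < 23231 = q_6, so the answer is 24265/1057.

24265/1057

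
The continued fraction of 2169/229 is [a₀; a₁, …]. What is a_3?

2169 = 9·229 + 108   →  a_0 = 9
229 = 2·108 + 13   →  a_1 = 2
108 = 8·13 + 4   →  a_2 = 8
13 = 3·4 + 1   →  a_3 = 3

3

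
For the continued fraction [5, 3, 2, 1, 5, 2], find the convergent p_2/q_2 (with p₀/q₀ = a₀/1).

Using pₖ = aₖpₖ₋₁ + pₖ₋₂, qₖ = aₖqₖ₋₁ + qₖ₋₂ (with p₋₁=1, p₋₂=0, q₋₁=0, q₋₂=1):
  k=0: a=5, p=5, q=1
  k=1: a=3, p=16, q=3
  k=2: a=2, p=37, q=7

37/7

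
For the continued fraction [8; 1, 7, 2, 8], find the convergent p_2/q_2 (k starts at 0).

71/8

Using pₖ = aₖpₖ₋₁ + pₖ₋₂, qₖ = aₖqₖ₋₁ + qₖ₋₂ (with p₋₁=1, p₋₂=0, q₋₁=0, q₋₂=1):
  k=0: a=8, p=8, q=1
  k=1: a=1, p=9, q=1
  k=2: a=7, p=71, q=8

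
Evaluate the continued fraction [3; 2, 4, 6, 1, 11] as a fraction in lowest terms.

2657/771

Using pₖ = aₖpₖ₋₁ + pₖ₋₂ and qₖ = aₖqₖ₋₁ + qₖ₋₂:
  k=0: a=3, p=3, q=1
  k=1: a=2, p=7, q=2
  k=2: a=4, p=31, q=9
  k=3: a=6, p=193, q=56
  k=4: a=1, p=224, q=65
  k=5: a=11, p=2657, q=771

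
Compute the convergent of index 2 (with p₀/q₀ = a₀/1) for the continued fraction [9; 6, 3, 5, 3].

174/19

Using pₖ = aₖpₖ₋₁ + pₖ₋₂, qₖ = aₖqₖ₋₁ + qₖ₋₂ (with p₋₁=1, p₋₂=0, q₋₁=0, q₋₂=1):
  k=0: a=9, p=9, q=1
  k=1: a=6, p=55, q=6
  k=2: a=3, p=174, q=19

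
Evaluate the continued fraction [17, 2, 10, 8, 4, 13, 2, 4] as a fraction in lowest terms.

1509110/86351

Using pₖ = aₖpₖ₋₁ + pₖ₋₂ and qₖ = aₖqₖ₋₁ + qₖ₋₂:
  k=0: a=17, p=17, q=1
  k=1: a=2, p=35, q=2
  k=2: a=10, p=367, q=21
  k=3: a=8, p=2971, q=170
  k=4: a=4, p=12251, q=701
  k=5: a=13, p=162234, q=9283
  k=6: a=2, p=336719, q=19267
  k=7: a=4, p=1509110, q=86351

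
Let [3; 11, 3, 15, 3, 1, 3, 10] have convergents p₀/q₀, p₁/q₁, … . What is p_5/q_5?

Using pₖ = aₖpₖ₋₁ + pₖ₋₂, qₖ = aₖqₖ₋₁ + qₖ₋₂ (with p₋₁=1, p₋₂=0, q₋₁=0, q₋₂=1):
  k=0: a=3, p=3, q=1
  k=1: a=11, p=34, q=11
  k=2: a=3, p=105, q=34
  k=3: a=15, p=1609, q=521
  k=4: a=3, p=4932, q=1597
  k=5: a=1, p=6541, q=2118

6541/2118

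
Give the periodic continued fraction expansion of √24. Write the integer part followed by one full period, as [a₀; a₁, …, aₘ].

a₀ = ⌊√24⌋ = 4.
With m₀=0, d₀=1 and mₖ₊₁ = dₖaₖ − mₖ, dₖ₊₁ = (n − mₖ₊₁²)/dₖ, aₖ₊₁ = ⌊(a₀+mₖ₊₁)/dₖ₊₁⌋:
  k=1: m=4, d=8, a=1
  k=2: m=4, d=1, a=8
d=1 and a=2a₀=8 at k=2, so the next step gives (m, d) = (4, 8) again — its k=1 value — and the period has length 2.

[4; 1, 8]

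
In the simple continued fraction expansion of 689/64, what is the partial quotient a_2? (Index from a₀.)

3

689 = 10·64 + 49   →  a_0 = 10
64 = 1·49 + 15   →  a_1 = 1
49 = 3·15 + 4   →  a_2 = 3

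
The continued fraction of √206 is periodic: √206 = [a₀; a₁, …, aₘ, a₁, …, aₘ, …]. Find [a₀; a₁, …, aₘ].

[14; 2, 1, 5, 14, 5, 1, 2, 28]

a₀ = ⌊√206⌋ = 14.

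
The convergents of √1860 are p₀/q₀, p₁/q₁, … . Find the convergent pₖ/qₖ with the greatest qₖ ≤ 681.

15871/368

√1860 = [43; 7, 1, 4, 1, 7, 86, …] (period length 6).
Convergents:
  p_0/q_0 = 43/1
  p_1/q_1 = 302/7
  p_2/q_2 = 345/8
  p_3/q_3 = 1682/39
  p_4/q_4 = 2027/47
  p_5/q_5 = 15871/368
  p_6/q_6 = 1366933/31695
q_5 = 368 ≤ 681 < 31695 = q_6, so the answer is 15871/368.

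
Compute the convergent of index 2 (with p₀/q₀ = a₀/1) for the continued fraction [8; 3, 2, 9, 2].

58/7

Using pₖ = aₖpₖ₋₁ + pₖ₋₂, qₖ = aₖqₖ₋₁ + qₖ₋₂ (with p₋₁=1, p₋₂=0, q₋₁=0, q₋₂=1):
  k=0: a=8, p=8, q=1
  k=1: a=3, p=25, q=3
  k=2: a=2, p=58, q=7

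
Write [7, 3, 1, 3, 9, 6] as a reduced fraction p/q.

Fold from the inside: start with 6/1.
  9 + 1/6 = 55/6
  3 + 6/55 = 171/55
  1 + 55/171 = 226/171
  3 + 171/226 = 849/226
  7 + 226/849 = 6169/849

6169/849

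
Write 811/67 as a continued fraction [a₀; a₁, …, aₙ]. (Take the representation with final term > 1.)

811 = 12·67 + 7
67 = 9·7 + 4
7 = 1·4 + 3
4 = 1·3 + 1
3 = 3·1 + 0  (stop)
So 811/67 = [12; 9, 1, 1, 3].

[12; 9, 1, 1, 3]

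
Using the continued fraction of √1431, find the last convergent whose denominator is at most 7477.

100397/2654

√1431 = [37; 1, 4, 1, 4, 1, 74, …] (period length 6).
Convergents:
  p_0/q_0 = 37/1
  p_1/q_1 = 38/1
  p_2/q_2 = 189/5
  p_3/q_3 = 227/6
  p_4/q_4 = 1097/29
  p_5/q_5 = 1324/35
  p_6/q_6 = 99073/2619
  p_7/q_7 = 100397/2654
  p_8/q_8 = 500661/13235
q_7 = 2654 ≤ 7477 < 13235 = q_8, so the answer is 100397/2654.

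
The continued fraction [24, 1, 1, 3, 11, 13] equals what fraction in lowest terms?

25405/1034

Using pₖ = aₖpₖ₋₁ + pₖ₋₂ and qₖ = aₖqₖ₋₁ + qₖ₋₂:
  k=0: a=24, p=24, q=1
  k=1: a=1, p=25, q=1
  k=2: a=1, p=49, q=2
  k=3: a=3, p=172, q=7
  k=4: a=11, p=1941, q=79
  k=5: a=13, p=25405, q=1034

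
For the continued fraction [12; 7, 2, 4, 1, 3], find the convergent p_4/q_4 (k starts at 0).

995/82

Using pₖ = aₖpₖ₋₁ + pₖ₋₂, qₖ = aₖqₖ₋₁ + qₖ₋₂ (with p₋₁=1, p₋₂=0, q₋₁=0, q₋₂=1):
  k=0: a=12, p=12, q=1
  k=1: a=7, p=85, q=7
  k=2: a=2, p=182, q=15
  k=3: a=4, p=813, q=67
  k=4: a=1, p=995, q=82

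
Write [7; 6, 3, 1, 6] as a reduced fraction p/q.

Fold from the inside: start with 6/1.
  1 + 1/6 = 7/6
  3 + 6/7 = 27/7
  6 + 7/27 = 169/27
  7 + 27/169 = 1210/169

1210/169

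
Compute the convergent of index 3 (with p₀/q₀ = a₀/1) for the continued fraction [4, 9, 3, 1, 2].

Using pₖ = aₖpₖ₋₁ + pₖ₋₂, qₖ = aₖqₖ₋₁ + qₖ₋₂ (with p₋₁=1, p₋₂=0, q₋₁=0, q₋₂=1):
  k=0: a=4, p=4, q=1
  k=1: a=9, p=37, q=9
  k=2: a=3, p=115, q=28
  k=3: a=1, p=152, q=37

152/37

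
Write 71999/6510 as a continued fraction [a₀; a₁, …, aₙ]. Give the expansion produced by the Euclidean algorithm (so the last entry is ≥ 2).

71999 = 11×6510 + 389
6510 = 16×389 + 286
389 = 1×286 + 103
286 = 2×103 + 80
103 = 1×80 + 23
80 = 3×23 + 11
23 = 2×11 + 1
11 = 11×1 + 0  (stop)
So 71999/6510 = [11; 16, 1, 2, 1, 3, 2, 11].

[11; 16, 1, 2, 1, 3, 2, 11]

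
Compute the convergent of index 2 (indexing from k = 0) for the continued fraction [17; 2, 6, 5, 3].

227/13

Using pₖ = aₖpₖ₋₁ + pₖ₋₂, qₖ = aₖqₖ₋₁ + qₖ₋₂ (with p₋₁=1, p₋₂=0, q₋₁=0, q₋₂=1):
  k=0: a=17, p=17, q=1
  k=1: a=2, p=35, q=2
  k=2: a=6, p=227, q=13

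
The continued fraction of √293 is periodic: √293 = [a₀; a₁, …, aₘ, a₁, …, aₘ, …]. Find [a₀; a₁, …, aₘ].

a₀ = ⌊√293⌋ = 17.
With m₀=0, d₀=1 and mₖ₊₁ = dₖaₖ − mₖ, dₖ₊₁ = (n − mₖ₊₁²)/dₖ, aₖ₊₁ = ⌊(a₀+mₖ₊₁)/dₖ₊₁⌋:
  k=1: m=17, d=4, a=8
  k=2: m=15, d=17, a=1
  k=3: m=2, d=17, a=1
  k=4: m=15, d=4, a=8
  k=5: m=17, d=1, a=34
d=1 and a=2a₀=34 at k=5, so the next step gives (m, d) = (17, 4) again — its k=1 value — and the period has length 5.

[17; 8, 1, 1, 8, 34]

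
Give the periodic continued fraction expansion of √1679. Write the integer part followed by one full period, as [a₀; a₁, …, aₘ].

a₀ = ⌊√1679⌋ = 40.
With m₀=0, d₀=1 and mₖ₊₁ = dₖaₖ − mₖ, dₖ₊₁ = (n − mₖ₊₁²)/dₖ, aₖ₊₁ = ⌊(a₀+mₖ₊₁)/dₖ₊₁⌋:
  k=1: m=40, d=79, a=1
  k=2: m=39, d=2, a=39
  k=3: m=39, d=79, a=1
  k=4: m=40, d=1, a=80
d=1 and a=2a₀=80 at k=4, so the next step gives (m, d) = (40, 79) again — its k=1 value — and the period has length 4.

[40; 1, 39, 1, 80]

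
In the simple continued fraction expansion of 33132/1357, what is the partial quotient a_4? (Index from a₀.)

6

33132 = 24·1357 + 564   →  a_0 = 24
1357 = 2·564 + 229   →  a_1 = 2
564 = 2·229 + 106   →  a_2 = 2
229 = 2·106 + 17   →  a_3 = 2
106 = 6·17 + 4   →  a_4 = 6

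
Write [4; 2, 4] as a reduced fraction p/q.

40/9

Using pₖ = aₖpₖ₋₁ + pₖ₋₂ and qₖ = aₖqₖ₋₁ + qₖ₋₂:
  k=0: a=4, p=4, q=1
  k=1: a=2, p=9, q=2
  k=2: a=4, p=40, q=9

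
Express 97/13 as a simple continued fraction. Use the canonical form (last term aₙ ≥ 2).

[7; 2, 6]

97 = 7*13 + 6
13 = 2*6 + 1
6 = 6*1 + 0  (stop)
So 97/13 = [7; 2, 6].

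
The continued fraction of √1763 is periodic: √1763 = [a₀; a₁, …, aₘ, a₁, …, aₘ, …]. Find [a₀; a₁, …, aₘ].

a₀ = ⌊√1763⌋ = 41.
With m₀=0, d₀=1 and mₖ₊₁ = dₖaₖ − mₖ, dₖ₊₁ = (n − mₖ₊₁²)/dₖ, aₖ₊₁ = ⌊(a₀+mₖ₊₁)/dₖ₊₁⌋:
  k=1: m=41, d=82, a=1
  k=2: m=41, d=1, a=82
d=1 and a=2a₀=82 at k=2, so the next step gives (m, d) = (41, 82) again — its k=1 value — and the period has length 2.

[41; 1, 82]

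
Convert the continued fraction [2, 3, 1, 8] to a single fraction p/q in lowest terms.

79/35

Using pₖ = aₖpₖ₋₁ + pₖ₋₂ and qₖ = aₖqₖ₋₁ + qₖ₋₂:
  k=0: a=2, p=2, q=1
  k=1: a=3, p=7, q=3
  k=2: a=1, p=9, q=4
  k=3: a=8, p=79, q=35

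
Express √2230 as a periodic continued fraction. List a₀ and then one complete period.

[47; 4, 2, 18, 2, 4, 94]

a₀ = ⌊√2230⌋ = 47.
With m₀=0, d₀=1 and mₖ₊₁ = dₖaₖ − mₖ, dₖ₊₁ = (n − mₖ₊₁²)/dₖ, aₖ₊₁ = ⌊(a₀+mₖ₊₁)/dₖ₊₁⌋:
  k=1: m=47, d=21, a=4
  k=2: m=37, d=41, a=2
  k=3: m=45, d=5, a=18
  k=4: m=45, d=41, a=2
  k=5: m=37, d=21, a=4
  k=6: m=47, d=1, a=94
d=1 and a=2a₀=94 at k=6, so the next step gives (m, d) = (47, 21) again — its k=1 value — and the period has length 6.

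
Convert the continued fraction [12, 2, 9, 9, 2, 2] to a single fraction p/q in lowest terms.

11264/903

Using pₖ = aₖpₖ₋₁ + pₖ₋₂ and qₖ = aₖqₖ₋₁ + qₖ₋₂:
  k=0: a=12, p=12, q=1
  k=1: a=2, p=25, q=2
  k=2: a=9, p=237, q=19
  k=3: a=9, p=2158, q=173
  k=4: a=2, p=4553, q=365
  k=5: a=2, p=11264, q=903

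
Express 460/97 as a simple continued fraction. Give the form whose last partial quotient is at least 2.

[4; 1, 2, 1, 7, 3]

460 = 4·97 + 72
97 = 1·72 + 25
72 = 2·25 + 22
25 = 1·22 + 3
22 = 7·3 + 1
3 = 3·1 + 0  (stop)
So 460/97 = [4; 1, 2, 1, 7, 3].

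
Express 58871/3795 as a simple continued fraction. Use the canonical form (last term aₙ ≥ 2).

58871 = 15×3795 + 1946
3795 = 1×1946 + 1849
1946 = 1×1849 + 97
1849 = 19×97 + 6
97 = 16×6 + 1
6 = 6×1 + 0  (stop)
So 58871/3795 = [15; 1, 1, 19, 16, 6].

[15; 1, 1, 19, 16, 6]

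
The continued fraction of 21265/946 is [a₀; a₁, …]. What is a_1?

21265 = 22·946 + 453   →  a_0 = 22
946 = 2·453 + 40   →  a_1 = 2

2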